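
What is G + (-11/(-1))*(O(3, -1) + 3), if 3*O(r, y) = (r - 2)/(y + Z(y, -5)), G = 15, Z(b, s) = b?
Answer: 277/6 ≈ 46.167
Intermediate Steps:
O(r, y) = (-2 + r)/(6*y) (O(r, y) = ((r - 2)/(y + y))/3 = ((-2 + r)/((2*y)))/3 = ((-2 + r)*(1/(2*y)))/3 = ((-2 + r)/(2*y))/3 = (-2 + r)/(6*y))
G + (-11/(-1))*(O(3, -1) + 3) = 15 + (-11/(-1))*((⅙)*(-2 + 3)/(-1) + 3) = 15 + (-11*(-1))*((⅙)*(-1)*1 + 3) = 15 + 11*(-⅙ + 3) = 15 + 11*(17/6) = 15 + 187/6 = 277/6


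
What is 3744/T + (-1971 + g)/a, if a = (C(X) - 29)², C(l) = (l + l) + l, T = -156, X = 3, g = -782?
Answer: -12353/400 ≈ -30.883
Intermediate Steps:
C(l) = 3*l (C(l) = 2*l + l = 3*l)
a = 400 (a = (3*3 - 29)² = (9 - 29)² = (-20)² = 400)
3744/T + (-1971 + g)/a = 3744/(-156) + (-1971 - 782)/400 = 3744*(-1/156) - 2753*1/400 = -24 - 2753/400 = -12353/400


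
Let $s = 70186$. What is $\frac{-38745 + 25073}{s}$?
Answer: $- \frac{6836}{35093} \approx -0.1948$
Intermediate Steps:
$\frac{-38745 + 25073}{s} = \frac{-38745 + 25073}{70186} = \left(-13672\right) \frac{1}{70186} = - \frac{6836}{35093}$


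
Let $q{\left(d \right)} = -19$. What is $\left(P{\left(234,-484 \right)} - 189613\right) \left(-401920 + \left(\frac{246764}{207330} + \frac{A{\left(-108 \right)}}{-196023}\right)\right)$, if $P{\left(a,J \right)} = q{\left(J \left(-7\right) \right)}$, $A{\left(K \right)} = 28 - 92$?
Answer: $\frac{516259296857663701376}{6773574765} \approx 7.6217 \cdot 10^{10}$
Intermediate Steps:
$A{\left(K \right)} = -64$ ($A{\left(K \right)} = 28 - 92 = -64$)
$P{\left(a,J \right)} = -19$
$\left(P{\left(234,-484 \right)} - 189613\right) \left(-401920 + \left(\frac{246764}{207330} + \frac{A{\left(-108 \right)}}{-196023}\right)\right) = \left(-19 - 189613\right) \left(-401920 + \left(\frac{246764}{207330} - \frac{64}{-196023}\right)\right) = - 189632 \left(-401920 + \left(246764 \cdot \frac{1}{207330} - - \frac{64}{196023}\right)\right) = - 189632 \left(-401920 + \left(\frac{123382}{103665} + \frac{64}{196023}\right)\right) = - 189632 \left(-401920 + \frac{8064114782}{6773574765}\right) = \left(-189632\right) \left(- \frac{2722427105434018}{6773574765}\right) = \frac{516259296857663701376}{6773574765}$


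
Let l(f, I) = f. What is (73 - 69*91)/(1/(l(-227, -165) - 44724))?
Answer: 278965906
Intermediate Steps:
(73 - 69*91)/(1/(l(-227, -165) - 44724)) = (73 - 69*91)/(1/(-227 - 44724)) = (73 - 6279)/(1/(-44951)) = -6206/(-1/44951) = -6206*(-44951) = 278965906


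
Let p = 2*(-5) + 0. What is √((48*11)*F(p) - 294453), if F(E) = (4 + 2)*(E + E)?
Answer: 3*I*√39757 ≈ 598.17*I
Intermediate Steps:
p = -10 (p = -10 + 0 = -10)
F(E) = 12*E (F(E) = 6*(2*E) = 12*E)
√((48*11)*F(p) - 294453) = √((48*11)*(12*(-10)) - 294453) = √(528*(-120) - 294453) = √(-63360 - 294453) = √(-357813) = 3*I*√39757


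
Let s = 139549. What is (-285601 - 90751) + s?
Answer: -236803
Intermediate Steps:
(-285601 - 90751) + s = (-285601 - 90751) + 139549 = -376352 + 139549 = -236803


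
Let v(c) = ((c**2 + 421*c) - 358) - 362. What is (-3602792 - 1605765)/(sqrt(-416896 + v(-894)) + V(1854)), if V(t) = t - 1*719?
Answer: -13652915/2963 + 12029*sqrt(5246)/2963 ≈ -4313.8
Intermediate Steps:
V(t) = -719 + t (V(t) = t - 719 = -719 + t)
v(c) = -720 + c**2 + 421*c (v(c) = (-358 + c**2 + 421*c) - 362 = -720 + c**2 + 421*c)
(-3602792 - 1605765)/(sqrt(-416896 + v(-894)) + V(1854)) = (-3602792 - 1605765)/(sqrt(-416896 + (-720 + (-894)**2 + 421*(-894))) + (-719 + 1854)) = -5208557/(sqrt(-416896 + (-720 + 799236 - 376374)) + 1135) = -5208557/(sqrt(-416896 + 422142) + 1135) = -5208557/(sqrt(5246) + 1135) = -5208557/(1135 + sqrt(5246))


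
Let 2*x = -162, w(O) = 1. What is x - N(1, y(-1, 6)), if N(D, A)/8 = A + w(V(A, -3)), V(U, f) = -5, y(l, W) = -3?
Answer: -65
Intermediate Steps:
x = -81 (x = (1/2)*(-162) = -81)
N(D, A) = 8 + 8*A (N(D, A) = 8*(A + 1) = 8*(1 + A) = 8 + 8*A)
x - N(1, y(-1, 6)) = -81 - (8 + 8*(-3)) = -81 - (8 - 24) = -81 - 1*(-16) = -81 + 16 = -65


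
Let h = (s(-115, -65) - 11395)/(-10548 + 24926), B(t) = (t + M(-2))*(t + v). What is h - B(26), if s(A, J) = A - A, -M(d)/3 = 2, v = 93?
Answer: -34231035/14378 ≈ -2380.8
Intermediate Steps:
M(d) = -6 (M(d) = -3*2 = -6)
s(A, J) = 0
B(t) = (-6 + t)*(93 + t) (B(t) = (t - 6)*(t + 93) = (-6 + t)*(93 + t))
h = -11395/14378 (h = (0 - 11395)/(-10548 + 24926) = -11395/14378 ≈ -0.79253)
h - B(26) = -11395/14378 - (-558 + 26**2 + 87*26) = -11395/14378 - (-558 + 676 + 2262) = -11395/14378 - 1*2380 = -11395/14378 - 2380 = -34231035/14378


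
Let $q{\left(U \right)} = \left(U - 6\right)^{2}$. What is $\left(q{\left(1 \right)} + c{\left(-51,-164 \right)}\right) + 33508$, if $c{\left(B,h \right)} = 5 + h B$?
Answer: $41902$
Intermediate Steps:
$c{\left(B,h \right)} = 5 + B h$
$q{\left(U \right)} = \left(-6 + U\right)^{2}$
$\left(q{\left(1 \right)} + c{\left(-51,-164 \right)}\right) + 33508 = \left(\left(-6 + 1\right)^{2} + \left(5 - -8364\right)\right) + 33508 = \left(\left(-5\right)^{2} + \left(5 + 8364\right)\right) + 33508 = \left(25 + 8369\right) + 33508 = 8394 + 33508 = 41902$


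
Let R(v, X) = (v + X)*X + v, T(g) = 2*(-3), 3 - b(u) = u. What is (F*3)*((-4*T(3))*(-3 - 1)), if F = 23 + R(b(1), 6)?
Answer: -21024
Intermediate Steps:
b(u) = 3 - u
T(g) = -6
R(v, X) = v + X*(X + v) (R(v, X) = (X + v)*X + v = X*(X + v) + v = v + X*(X + v))
F = 73 (F = 23 + ((3 - 1*1) + 6**2 + 6*(3 - 1*1)) = 23 + ((3 - 1) + 36 + 6*(3 - 1)) = 23 + (2 + 36 + 6*2) = 23 + (2 + 36 + 12) = 23 + 50 = 73)
(F*3)*((-4*T(3))*(-3 - 1)) = (73*3)*((-4*(-6))*(-3 - 1)) = 219*(24*(-4)) = 219*(-96) = -21024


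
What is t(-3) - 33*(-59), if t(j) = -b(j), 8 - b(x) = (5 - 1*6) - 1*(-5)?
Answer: 1943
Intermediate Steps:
b(x) = 4 (b(x) = 8 - ((5 - 1*6) - 1*(-5)) = 8 - ((5 - 6) + 5) = 8 - (-1 + 5) = 8 - 1*4 = 8 - 4 = 4)
t(j) = -4 (t(j) = -1*4 = -4)
t(-3) - 33*(-59) = -4 - 33*(-59) = -4 + 1947 = 1943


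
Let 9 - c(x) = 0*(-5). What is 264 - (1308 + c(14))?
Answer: -1053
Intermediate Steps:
c(x) = 9 (c(x) = 9 - 0*(-5) = 9 - 1*0 = 9 + 0 = 9)
264 - (1308 + c(14)) = 264 - (1308 + 9) = 264 - 1*1317 = 264 - 1317 = -1053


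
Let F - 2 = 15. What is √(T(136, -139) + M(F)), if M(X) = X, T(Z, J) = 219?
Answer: 2*√59 ≈ 15.362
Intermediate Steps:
F = 17 (F = 2 + 15 = 17)
√(T(136, -139) + M(F)) = √(219 + 17) = √236 = 2*√59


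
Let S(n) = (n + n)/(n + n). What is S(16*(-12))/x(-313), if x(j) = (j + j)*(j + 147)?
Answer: 1/103916 ≈ 9.6232e-6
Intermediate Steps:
x(j) = 2*j*(147 + j) (x(j) = (2*j)*(147 + j) = 2*j*(147 + j))
S(n) = 1 (S(n) = (2*n)/((2*n)) = (2*n)*(1/(2*n)) = 1)
S(16*(-12))/x(-313) = 1/(2*(-313)*(147 - 313)) = 1/(2*(-313)*(-166)) = 1/103916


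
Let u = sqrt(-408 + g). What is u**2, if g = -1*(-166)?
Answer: -242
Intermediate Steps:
g = 166
u = 11*I*sqrt(2) (u = sqrt(-408 + 166) = sqrt(-242) = 11*I*sqrt(2) ≈ 15.556*I)
u**2 = (11*I*sqrt(2))**2 = -242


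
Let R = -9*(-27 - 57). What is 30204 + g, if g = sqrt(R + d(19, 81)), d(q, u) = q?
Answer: 30204 + 5*sqrt(31) ≈ 30232.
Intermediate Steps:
R = 756 (R = -9*(-84) = 756)
g = 5*sqrt(31) (g = sqrt(756 + 19) = sqrt(775) = 5*sqrt(31) ≈ 27.839)
30204 + g = 30204 + 5*sqrt(31)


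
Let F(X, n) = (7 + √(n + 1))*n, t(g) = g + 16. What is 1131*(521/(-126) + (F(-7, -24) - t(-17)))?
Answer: -8129251/42 - 27144*I*√23 ≈ -1.9355e+5 - 1.3018e+5*I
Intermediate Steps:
t(g) = 16 + g
F(X, n) = n*(7 + √(1 + n)) (F(X, n) = (7 + √(1 + n))*n = n*(7 + √(1 + n)))
1131*(521/(-126) + (F(-7, -24) - t(-17))) = 1131*(521/(-126) + (-24*(7 + √(1 - 24)) - (16 - 17))) = 1131*(521*(-1/126) + (-24*(7 + √(-23)) - 1*(-1))) = 1131*(-521/126 + (-24*(7 + I*√23) + 1)) = 1131*(-521/126 + ((-168 - 24*I*√23) + 1)) = 1131*(-521/126 + (-167 - 24*I*√23)) = 1131*(-21563/126 - 24*I*√23) = -8129251/42 - 27144*I*√23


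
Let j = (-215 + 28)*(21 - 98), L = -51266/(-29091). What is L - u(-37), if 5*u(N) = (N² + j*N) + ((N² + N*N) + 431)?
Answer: 3073369961/29091 ≈ 1.0565e+5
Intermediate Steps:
L = 51266/29091 (L = -51266*(-1/29091) = 51266/29091 ≈ 1.7623)
j = 14399 (j = -187*(-77) = 14399)
u(N) = 431/5 + 3*N²/5 + 14399*N/5 (u(N) = ((N² + 14399*N) + ((N² + N*N) + 431))/5 = ((N² + 14399*N) + ((N² + N²) + 431))/5 = ((N² + 14399*N) + (2*N² + 431))/5 = ((N² + 14399*N) + (431 + 2*N²))/5 = (431 + 3*N² + 14399*N)/5 = 431/5 + 3*N²/5 + 14399*N/5)
L - u(-37) = 51266/29091 - (431/5 + (⅗)*(-37)² + (14399/5)*(-37)) = 51266/29091 - (431/5 + (⅗)*1369 - 532763/5) = 51266/29091 - (431/5 + 4107/5 - 532763/5) = 51266/29091 - 1*(-105645) = 51266/29091 + 105645 = 3073369961/29091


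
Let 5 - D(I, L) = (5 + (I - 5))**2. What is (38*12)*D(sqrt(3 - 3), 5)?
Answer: 2280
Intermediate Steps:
D(I, L) = 5 - I**2 (D(I, L) = 5 - (5 + (I - 5))**2 = 5 - (5 + (-5 + I))**2 = 5 - I**2)
(38*12)*D(sqrt(3 - 3), 5) = (38*12)*(5 - (sqrt(3 - 3))**2) = 456*(5 - (sqrt(0))**2) = 456*(5 - 1*0**2) = 456*(5 - 1*0) = 456*(5 + 0) = 456*5 = 2280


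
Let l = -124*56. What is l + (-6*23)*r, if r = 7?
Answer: -7910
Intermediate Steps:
l = -6944
l + (-6*23)*r = -6944 - 6*23*7 = -6944 - 138*7 = -6944 - 966 = -7910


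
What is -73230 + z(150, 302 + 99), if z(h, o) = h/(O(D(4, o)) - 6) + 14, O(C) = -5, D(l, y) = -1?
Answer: -805526/11 ≈ -73230.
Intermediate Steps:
z(h, o) = 14 - h/11 (z(h, o) = h/(-5 - 6) + 14 = h/(-11) + 14 = h*(-1/11) + 14 = -h/11 + 14 = 14 - h/11)
-73230 + z(150, 302 + 99) = -73230 + (14 - 1/11*150) = -73230 + (14 - 150/11) = -73230 + 4/11 = -805526/11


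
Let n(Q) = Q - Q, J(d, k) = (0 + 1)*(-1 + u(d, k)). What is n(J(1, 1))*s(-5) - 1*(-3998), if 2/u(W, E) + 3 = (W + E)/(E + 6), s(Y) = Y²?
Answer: 3998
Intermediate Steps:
u(W, E) = 2/(-3 + (E + W)/(6 + E)) (u(W, E) = 2/(-3 + (W + E)/(E + 6)) = 2/(-3 + (E + W)/(6 + E)))
J(d, k) = -1 + 2*(-6 - k)/(18 - d + 2*k) (J(d, k) = (0 + 1)*(-1 + 2*(-6 - k)/(18 - d + 2*k)) = 1*(-1 + 2*(-6 - k)/(18 - d + 2*k)) = -1 + 2*(-6 - k)/(18 - d + 2*k))
n(Q) = 0
n(J(1, 1))*s(-5) - 1*(-3998) = 0*(-5)² - 1*(-3998) = 0*25 + 3998 = 0 + 3998 = 3998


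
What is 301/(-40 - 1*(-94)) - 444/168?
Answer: 554/189 ≈ 2.9312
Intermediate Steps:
301/(-40 - 1*(-94)) - 444/168 = 301/(-40 + 94) - 444*1/168 = 301/54 - 37/14 = 554/189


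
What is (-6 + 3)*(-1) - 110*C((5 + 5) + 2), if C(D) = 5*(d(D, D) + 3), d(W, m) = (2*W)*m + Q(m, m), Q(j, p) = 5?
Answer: -162797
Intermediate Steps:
d(W, m) = 5 + 2*W*m (d(W, m) = (2*W)*m + 5 = 2*W*m + 5 = 5 + 2*W*m)
C(D) = 40 + 10*D² (C(D) = 5*((5 + 2*D*D) + 3) = 5*((5 + 2*D²) + 3) = 5*(8 + 2*D²) = 40 + 10*D²)
(-6 + 3)*(-1) - 110*C((5 + 5) + 2) = (-6 + 3)*(-1) - 110*(40 + 10*((5 + 5) + 2)²) = -3*(-1) - 110*(40 + 10*(10 + 2)²) = 3 - 110*(40 + 10*12²) = 3 - 110*(40 + 10*144) = 3 - 110*(40 + 1440) = 3 - 110*1480 = 3 - 162800 = -162797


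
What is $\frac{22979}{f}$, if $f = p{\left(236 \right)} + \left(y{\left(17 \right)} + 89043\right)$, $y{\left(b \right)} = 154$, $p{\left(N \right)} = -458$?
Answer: $\frac{22979}{88739} \approx 0.25895$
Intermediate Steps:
$f = 88739$ ($f = -458 + \left(154 + 89043\right) = -458 + 89197 = 88739$)
$\frac{22979}{f} = \frac{22979}{88739}$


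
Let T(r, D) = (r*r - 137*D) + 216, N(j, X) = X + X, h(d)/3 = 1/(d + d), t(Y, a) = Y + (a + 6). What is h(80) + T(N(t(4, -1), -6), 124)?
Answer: -2660477/160 ≈ -16628.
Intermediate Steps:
t(Y, a) = 6 + Y + a (t(Y, a) = Y + (6 + a) = 6 + Y + a)
h(d) = 3/(2*d) (h(d) = 3/(d + d) = 3/((2*d)) = 3*(1/(2*d)) = 3/(2*d))
N(j, X) = 2*X
T(r, D) = 216 + r² - 137*D (T(r, D) = (r² - 137*D) + 216 = 216 + r² - 137*D)
h(80) + T(N(t(4, -1), -6), 124) = (3/2)/80 + (216 + (2*(-6))² - 137*124) = (3/2)*(1/80) + (216 + (-12)² - 16988) = 3/160 + (216 + 144 - 16988) = 3/160 - 16628 = -2660477/160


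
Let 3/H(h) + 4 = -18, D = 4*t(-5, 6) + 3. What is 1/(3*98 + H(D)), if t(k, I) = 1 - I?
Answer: 22/6465 ≈ 0.0034029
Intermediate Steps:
D = -17 (D = 4*(1 - 1*6) + 3 = 4*(1 - 6) + 3 = 4*(-5) + 3 = -20 + 3 = -17)
H(h) = -3/22 (H(h) = 3/(-4 - 18) = 3/(-22) = 3*(-1/22) = -3/22)
1/(3*98 + H(D)) = 1/(3*98 - 3/22) = 1/(294 - 3/22) = 1/(6465/22) = 22/6465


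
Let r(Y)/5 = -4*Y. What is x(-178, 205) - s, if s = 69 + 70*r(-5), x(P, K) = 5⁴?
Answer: -6444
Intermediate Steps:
x(P, K) = 625
r(Y) = -20*Y (r(Y) = 5*(-4*Y) = -20*Y)
s = 7069 (s = 69 + 70*(-20*(-5)) = 69 + 70*100 = 69 + 7000 = 7069)
x(-178, 205) - s = 625 - 1*7069 = 625 - 7069 = -6444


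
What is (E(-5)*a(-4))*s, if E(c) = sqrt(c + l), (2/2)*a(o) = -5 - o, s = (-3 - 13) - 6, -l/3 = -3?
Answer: 44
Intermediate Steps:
l = 9 (l = -3*(-3) = 9)
s = -22 (s = -16 - 6 = -22)
a(o) = -5 - o
E(c) = sqrt(9 + c) (E(c) = sqrt(c + 9) = sqrt(9 + c))
(E(-5)*a(-4))*s = (sqrt(9 - 5)*(-5 - 1*(-4)))*(-22) = (sqrt(4)*(-5 + 4))*(-22) = (2*(-1))*(-22) = -2*(-22) = 44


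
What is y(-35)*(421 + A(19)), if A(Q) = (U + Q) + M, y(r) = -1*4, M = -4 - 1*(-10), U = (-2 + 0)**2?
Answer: -1800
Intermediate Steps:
U = 4 (U = (-2)**2 = 4)
M = 6 (M = -4 + 10 = 6)
y(r) = -4
A(Q) = 10 + Q (A(Q) = (4 + Q) + 6 = 10 + Q)
y(-35)*(421 + A(19)) = -4*(421 + (10 + 19)) = -4*(421 + 29) = -4*450 = -1800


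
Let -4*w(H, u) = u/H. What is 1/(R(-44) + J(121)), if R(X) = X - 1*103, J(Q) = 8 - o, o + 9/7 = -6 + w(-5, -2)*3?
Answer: -70/9199 ≈ -0.0076095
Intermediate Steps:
w(H, u) = -u/(4*H)
o = -531/70 (o = -9/7 + (-6 - 1/4*(-2)/(-5)*3) = -9/7 + (-6 - 1/4*(-2)*(-1/5)*3) = -9/7 + (-6 - 1/10*3) = -9/7 + (-6 - 3/10) = -9/7 - 63/10 = -531/70 ≈ -7.5857)
J(Q) = 1091/70 (J(Q) = 8 - 1*(-531/70) = 8 + 531/70 = 1091/70)
R(X) = -103 + X (R(X) = X - 103 = -103 + X)
1/(R(-44) + J(121)) = 1/((-103 - 44) + 1091/70) = 1/(-147 + 1091/70) = 1/(-9199/70) = -70/9199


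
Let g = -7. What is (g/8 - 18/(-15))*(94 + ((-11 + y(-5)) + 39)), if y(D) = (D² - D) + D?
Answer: 1911/40 ≈ 47.775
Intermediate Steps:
y(D) = D²
(g/8 - 18/(-15))*(94 + ((-11 + y(-5)) + 39)) = (-7/8 - 18/(-15))*(94 + ((-11 + (-5)²) + 39)) = (-7*⅛ - 18*(-1/15))*(94 + ((-11 + 25) + 39)) = (-7/8 + 6/5)*(94 + (14 + 39)) = 13*(94 + 53)/40 = (13/40)*147 = 1911/40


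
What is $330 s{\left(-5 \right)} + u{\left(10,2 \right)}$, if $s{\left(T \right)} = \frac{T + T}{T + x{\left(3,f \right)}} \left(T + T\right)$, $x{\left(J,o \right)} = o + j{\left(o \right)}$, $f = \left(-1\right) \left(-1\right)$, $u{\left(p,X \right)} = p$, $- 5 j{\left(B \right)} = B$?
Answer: $- \frac{54930}{7} \approx -7847.1$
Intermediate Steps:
$j{\left(B \right)} = - \frac{B}{5}$
$f = 1$
$x{\left(J,o \right)} = \frac{4 o}{5}$ ($x{\left(J,o \right)} = o - \frac{o}{5} = \frac{4 o}{5}$)
$s{\left(T \right)} = \frac{4 T^{2}}{\frac{4}{5} + T}$ ($s{\left(T \right)} = \frac{T + T}{T + \frac{4}{5} \cdot 1} \left(T + T\right) = \frac{2 T}{T + \frac{4}{5}} \cdot 2 T = \frac{2 T}{\frac{4}{5} + T} 2 T = \frac{4 T^{2}}{\frac{4}{5} + T}$)
$330 s{\left(-5 \right)} + u{\left(10,2 \right)} = 330 \frac{20 \left(-5\right)^{2}}{4 + 5 \left(-5\right)} + 10 = 330 \cdot 20 \cdot 25 \frac{1}{4 - 25} + 10 = 330 \cdot 20 \cdot 25 \frac{1}{-21} + 10 = 330 \cdot 20 \cdot 25 \left(- \frac{1}{21}\right) + 10 = 330 \left(- \frac{500}{21}\right) + 10 = - \frac{55000}{7} + 10 = - \frac{54930}{7}$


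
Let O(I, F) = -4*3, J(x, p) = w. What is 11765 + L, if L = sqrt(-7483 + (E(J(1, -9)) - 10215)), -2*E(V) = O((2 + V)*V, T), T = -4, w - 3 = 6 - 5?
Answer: 11765 + 2*I*sqrt(4423) ≈ 11765.0 + 133.01*I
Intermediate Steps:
w = 4 (w = 3 + (6 - 5) = 3 + 1 = 4)
J(x, p) = 4
O(I, F) = -12
E(V) = 6 (E(V) = -1/2*(-12) = 6)
L = 2*I*sqrt(4423) (L = sqrt(-7483 + (6 - 10215)) = sqrt(-7483 - 10209) = sqrt(-17692) = 2*I*sqrt(4423) ≈ 133.01*I)
11765 + L = 11765 + 2*I*sqrt(4423)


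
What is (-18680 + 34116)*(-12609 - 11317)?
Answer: -369321736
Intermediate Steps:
(-18680 + 34116)*(-12609 - 11317) = 15436*(-23926) = -369321736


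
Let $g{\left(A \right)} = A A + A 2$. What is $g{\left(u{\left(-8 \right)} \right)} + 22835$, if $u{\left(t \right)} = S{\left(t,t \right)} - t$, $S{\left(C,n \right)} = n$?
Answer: $22835$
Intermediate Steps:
$u{\left(t \right)} = 0$ ($u{\left(t \right)} = t - t = 0$)
$g{\left(A \right)} = A^{2} + 2 A$
$g{\left(u{\left(-8 \right)} \right)} + 22835 = 0 \left(2 + 0\right) + 22835 = 0 \cdot 2 + 22835 = 0 + 22835 = 22835$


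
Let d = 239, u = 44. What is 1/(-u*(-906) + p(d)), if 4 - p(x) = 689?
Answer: 1/39179 ≈ 2.5524e-5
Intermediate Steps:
p(x) = -685 (p(x) = 4 - 1*689 = 4 - 689 = -685)
1/(-u*(-906) + p(d)) = 1/(-1*44*(-906) - 685) = 1/(-44*(-906) - 685) = 1/(39864 - 685) = 1/39179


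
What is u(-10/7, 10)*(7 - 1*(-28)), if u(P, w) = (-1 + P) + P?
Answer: -135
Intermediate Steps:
u(P, w) = -1 + 2*P
u(-10/7, 10)*(7 - 1*(-28)) = (-1 + 2*(-10/7))*(7 - 1*(-28)) = (-1 + 2*(-10*⅐))*(7 + 28) = (-1 + 2*(-10/7))*35 = (-1 - 20/7)*35 = -27/7*35 = -135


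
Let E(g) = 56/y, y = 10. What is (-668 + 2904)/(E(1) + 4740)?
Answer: 2795/5932 ≈ 0.47117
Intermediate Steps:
E(g) = 28/5 (E(g) = 56/10 = 56*(1/10) = 28/5)
(-668 + 2904)/(E(1) + 4740) = (-668 + 2904)/(28/5 + 4740) = 2236/(23728/5) = 2236*(5/23728) = 2795/5932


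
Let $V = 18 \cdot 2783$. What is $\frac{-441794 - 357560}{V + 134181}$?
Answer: $- \frac{799354}{184275} \approx -4.3378$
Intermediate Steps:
$V = 50094$
$\frac{-441794 - 357560}{V + 134181} = \frac{-441794 - 357560}{50094 + 134181} = - \frac{799354}{184275}$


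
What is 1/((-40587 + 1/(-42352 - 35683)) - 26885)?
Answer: -78035/5265177521 ≈ -1.4821e-5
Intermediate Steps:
1/((-40587 + 1/(-42352 - 35683)) - 26885) = 1/((-40587 + 1/(-78035)) - 26885) = 1/((-40587 - 1/78035) - 26885) = 1/(-3167206546/78035 - 26885) = 1/(-5265177521/78035) = -78035/5265177521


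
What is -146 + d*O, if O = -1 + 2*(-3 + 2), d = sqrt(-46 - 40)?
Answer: -146 - 3*I*sqrt(86) ≈ -146.0 - 27.821*I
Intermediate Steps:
d = I*sqrt(86) (d = sqrt(-86) = I*sqrt(86) ≈ 9.2736*I)
O = -3 (O = -1 + 2*(-1) = -1 - 2 = -3)
-146 + d*O = -146 + (I*sqrt(86))*(-3) = -146 - 3*I*sqrt(86)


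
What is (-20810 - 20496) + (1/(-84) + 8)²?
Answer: -291004895/7056 ≈ -41242.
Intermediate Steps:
(-20810 - 20496) + (1/(-84) + 8)² = -41306 + (-1/84 + 8)² = -41306 + (671/84)² = -41306 + 450241/7056 = -291004895/7056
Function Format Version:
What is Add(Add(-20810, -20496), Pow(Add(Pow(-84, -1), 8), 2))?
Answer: Rational(-291004895, 7056) ≈ -41242.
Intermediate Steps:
Add(Add(-20810, -20496), Pow(Add(Pow(-84, -1), 8), 2)) = Add(-41306, Pow(Add(Rational(-1, 84), 8), 2)) = Add(-41306, Pow(Rational(671, 84), 2)) = Add(-41306, Rational(450241, 7056)) = Rational(-291004895, 7056)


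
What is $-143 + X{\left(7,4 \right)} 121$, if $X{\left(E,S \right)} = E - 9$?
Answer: $-385$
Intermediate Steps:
$X{\left(E,S \right)} = -9 + E$
$-143 + X{\left(7,4 \right)} 121 = -143 + \left(-9 + 7\right) 121 = -143 - 242 = -385$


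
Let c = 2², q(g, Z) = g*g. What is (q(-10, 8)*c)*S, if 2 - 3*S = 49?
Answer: -18800/3 ≈ -6266.7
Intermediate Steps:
q(g, Z) = g²
S = -47/3 (S = ⅔ - ⅓*49 = ⅔ - 49/3 = -47/3 ≈ -15.667)
c = 4
(q(-10, 8)*c)*S = ((-10)²*4)*(-47/3) = (100*4)*(-47/3) = 400*(-47/3) = -18800/3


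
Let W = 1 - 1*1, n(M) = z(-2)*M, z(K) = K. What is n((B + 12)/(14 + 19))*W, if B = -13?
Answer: 0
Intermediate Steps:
n(M) = -2*M
W = 0 (W = 1 - 1 = 0)
n((B + 12)/(14 + 19))*W = -2*(-13 + 12)/(14 + 19)*0 = -(-2)/33*0 = -2*(-1/33)*0 = (2/33)*0 = 0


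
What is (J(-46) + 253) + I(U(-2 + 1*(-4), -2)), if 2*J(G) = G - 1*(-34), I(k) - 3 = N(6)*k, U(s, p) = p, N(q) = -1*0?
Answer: 250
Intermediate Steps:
N(q) = 0
I(k) = 3 (I(k) = 3 + 0*k = 3 + 0 = 3)
J(G) = 17 + G/2 (J(G) = (G - 1*(-34))/2 = (G + 34)/2 = (34 + G)/2 = 17 + G/2)
(J(-46) + 253) + I(U(-2 + 1*(-4), -2)) = ((17 + (½)*(-46)) + 253) + 3 = ((17 - 23) + 253) + 3 = (-6 + 253) + 3 = 247 + 3 = 250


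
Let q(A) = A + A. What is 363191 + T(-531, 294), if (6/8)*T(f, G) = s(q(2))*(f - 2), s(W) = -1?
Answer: 1091705/3 ≈ 3.6390e+5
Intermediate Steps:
q(A) = 2*A
T(f, G) = 8/3 - 4*f/3 (T(f, G) = 4*(-(f - 2))/3 = 4*(-(-2 + f))/3 = 4*(2 - f)/3 = 8/3 - 4*f/3)
363191 + T(-531, 294) = 363191 + (8/3 - 4/3*(-531)) = 363191 + (8/3 + 708) = 363191 + 2132/3 = 1091705/3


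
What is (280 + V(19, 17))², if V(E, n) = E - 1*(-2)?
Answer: 90601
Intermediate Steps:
V(E, n) = 2 + E (V(E, n) = E + 2 = 2 + E)
(280 + V(19, 17))² = (280 + (2 + 19))² = (280 + 21)² = 301² = 90601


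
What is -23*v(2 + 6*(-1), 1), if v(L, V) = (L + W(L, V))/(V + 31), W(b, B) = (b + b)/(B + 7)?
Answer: 115/32 ≈ 3.5938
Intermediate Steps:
W(b, B) = 2*b/(7 + B) (W(b, B) = (2*b)/(7 + B) = 2*b/(7 + B))
v(L, V) = (L + 2*L/(7 + V))/(31 + V) (v(L, V) = (L + 2*L/(7 + V))/(V + 31) = (L + 2*L/(7 + V))/(31 + V))
-23*v(2 + 6*(-1), 1) = -23*(2 + 6*(-1))*(9 + 1)/((7 + 1)*(31 + 1)) = -23*(2 - 6)*10/(8*32) = -(-92)*10/(8*32) = -23*(-5/32) = 115/32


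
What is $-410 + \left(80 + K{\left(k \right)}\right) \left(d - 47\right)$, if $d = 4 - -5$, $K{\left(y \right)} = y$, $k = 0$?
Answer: $-3450$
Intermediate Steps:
$d = 9$ ($d = 4 + 5 = 9$)
$-410 + \left(80 + K{\left(k \right)}\right) \left(d - 47\right) = -410 + \left(80 + 0\right) \left(9 - 47\right) = -410 + 80 \left(-38\right) = -410 - 3040 = -3450$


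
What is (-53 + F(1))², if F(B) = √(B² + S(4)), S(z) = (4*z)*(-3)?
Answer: (53 - I*√47)² ≈ 2762.0 - 726.7*I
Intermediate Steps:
S(z) = -12*z
F(B) = √(-48 + B²) (F(B) = √(B² - 12*4) = √(B² - 48) = √(-48 + B²))
(-53 + F(1))² = (-53 + √(-48 + 1²))² = (-53 + √(-48 + 1))² = (-53 + √(-47))² = (-53 + I*√47)²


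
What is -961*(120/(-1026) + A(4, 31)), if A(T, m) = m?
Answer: -5075041/171 ≈ -29679.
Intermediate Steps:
-961*(120/(-1026) + A(4, 31)) = -961*(120/(-1026) + 31) = -961*(120*(-1/1026) + 31) = -961*(-20/171 + 31) = -961*5281/171 = -5075041/171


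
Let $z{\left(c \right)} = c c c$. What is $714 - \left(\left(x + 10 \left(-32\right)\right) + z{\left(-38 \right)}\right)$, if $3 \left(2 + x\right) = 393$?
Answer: $55777$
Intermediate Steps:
$x = 129$ ($x = -2 + \frac{1}{3} \cdot 393 = -2 + 131 = 129$)
$z{\left(c \right)} = c^{3}$ ($z{\left(c \right)} = c^{2} c = c^{3}$)
$714 - \left(\left(x + 10 \left(-32\right)\right) + z{\left(-38 \right)}\right) = 714 - \left(\left(129 + 10 \left(-32\right)\right) + \left(-38\right)^{3}\right) = 714 - \left(\left(129 - 320\right) - 54872\right) = 714 - \left(-191 - 54872\right) = 714 - -55063 = 714 + 55063 = 55777$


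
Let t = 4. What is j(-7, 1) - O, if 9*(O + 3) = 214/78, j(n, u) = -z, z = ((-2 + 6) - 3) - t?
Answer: 1999/351 ≈ 5.6952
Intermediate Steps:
z = -3 (z = ((-2 + 6) - 3) - 1*4 = (4 - 3) - 4 = 1 - 4 = -3)
j(n, u) = 3 (j(n, u) = -1*(-3) = 3)
O = -946/351 (O = -3 + (214/78)/9 = -3 + (214*(1/78))/9 = -3 + (⅑)*(107/39) = -3 + 107/351 = -946/351 ≈ -2.6952)
j(-7, 1) - O = 3 - 1*(-946/351) = 3 + 946/351 = 1999/351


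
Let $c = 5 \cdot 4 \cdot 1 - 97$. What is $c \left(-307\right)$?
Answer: $23639$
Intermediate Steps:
$c = -77$ ($c = 20 \cdot 1 - 97 = 20 - 97 = -77$)
$c \left(-307\right) = \left(-77\right) \left(-307\right) = 23639$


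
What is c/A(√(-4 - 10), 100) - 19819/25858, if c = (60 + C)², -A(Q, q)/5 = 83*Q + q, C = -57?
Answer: (-8224885*√14 + 10142222*I)/(129290*(-100*I + 83*√14)) ≈ -0.76815 + 0.0052515*I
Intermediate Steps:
A(Q, q) = -415*Q - 5*q (A(Q, q) = -5*(83*Q + q) = -5*(q + 83*Q) = -415*Q - 5*q)
c = 9 (c = (60 - 57)² = 3² = 9)
c/A(√(-4 - 10), 100) - 19819/25858 = 9/(-415*√(-4 - 10) - 5*100) - 19819/25858 = 9/(-415*I*√14 - 500) - 19819*1/25858 = 9/(-415*I*√14 - 500) - 19819/25858 = 9/(-500 - 415*I*√14) - 19819/25858 = -19819/25858 + 9/(-500 - 415*I*√14)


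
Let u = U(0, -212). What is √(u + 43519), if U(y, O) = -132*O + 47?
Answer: 15*√318 ≈ 267.49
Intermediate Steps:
U(y, O) = 47 - 132*O
u = 28031 (u = 47 - 132*(-212) = 47 + 27984 = 28031)
√(u + 43519) = √(28031 + 43519) = √71550 = 15*√318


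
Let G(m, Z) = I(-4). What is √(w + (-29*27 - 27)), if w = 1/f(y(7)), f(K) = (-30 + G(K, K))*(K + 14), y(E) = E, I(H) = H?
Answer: I*√412935474/714 ≈ 28.461*I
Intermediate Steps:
G(m, Z) = -4
f(K) = -476 - 34*K (f(K) = (-30 - 4)*(K + 14) = -34*(14 + K) = -476 - 34*K)
w = -1/714 (w = 1/(-476 - 34*7) = 1/(-476 - 238) = 1/(-714) = -1/714 ≈ -0.0014006)
√(w + (-29*27 - 27)) = √(-1/714 + (-29*27 - 27)) = √(-1/714 + (-783 - 27)) = √(-1/714 - 810) = √(-578341/714) = I*√412935474/714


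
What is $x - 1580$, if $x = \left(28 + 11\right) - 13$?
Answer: $-1554$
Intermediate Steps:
$x = 26$ ($x = 39 - 13 = 26$)
$x - 1580 = 26 - 1580 = -1554$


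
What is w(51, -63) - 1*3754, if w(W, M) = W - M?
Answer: -3640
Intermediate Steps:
w(51, -63) - 1*3754 = (51 - 1*(-63)) - 1*3754 = (51 + 63) - 3754 = 114 - 3754 = -3640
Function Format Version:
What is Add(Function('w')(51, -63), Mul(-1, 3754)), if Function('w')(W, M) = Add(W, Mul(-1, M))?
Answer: -3640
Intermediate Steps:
Add(Function('w')(51, -63), Mul(-1, 3754)) = Add(Add(51, Mul(-1, -63)), Mul(-1, 3754)) = Add(Add(51, 63), -3754) = Add(114, -3754) = -3640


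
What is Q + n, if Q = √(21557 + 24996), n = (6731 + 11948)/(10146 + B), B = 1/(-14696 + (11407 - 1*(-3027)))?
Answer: 4893898/2658251 + √46553 ≈ 217.60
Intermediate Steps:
B = -1/262 (B = 1/(-14696 + (11407 + 3027)) = 1/(-14696 + 14434) = 1/(-262) = -1/262 ≈ -0.0038168)
n = 4893898/2658251 (n = (6731 + 11948)/(10146 - 1/262) = 18679/(2658251/262) = 18679*(262/2658251) = 4893898/2658251 ≈ 1.8410)
Q = √46553 ≈ 215.76
Q + n = √46553 + 4893898/2658251 = 4893898/2658251 + √46553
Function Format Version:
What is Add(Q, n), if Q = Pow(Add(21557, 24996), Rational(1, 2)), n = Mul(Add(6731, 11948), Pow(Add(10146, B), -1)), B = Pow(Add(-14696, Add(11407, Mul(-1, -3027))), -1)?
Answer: Add(Rational(4893898, 2658251), Pow(46553, Rational(1, 2))) ≈ 217.60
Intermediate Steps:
B = Rational(-1, 262) (B = Pow(Add(-14696, Add(11407, 3027)), -1) = Pow(Add(-14696, 14434), -1) = Pow(-262, -1) = Rational(-1, 262) ≈ -0.0038168)
n = Rational(4893898, 2658251) (n = Mul(Add(6731, 11948), Pow(Add(10146, Rational(-1, 262)), -1)) = Mul(18679, Pow(Rational(2658251, 262), -1)) = Mul(18679, Rational(262, 2658251)) = Rational(4893898, 2658251) ≈ 1.8410)
Q = Pow(46553, Rational(1, 2)) ≈ 215.76
Add(Q, n) = Add(Pow(46553, Rational(1, 2)), Rational(4893898, 2658251)) = Add(Rational(4893898, 2658251), Pow(46553, Rational(1, 2)))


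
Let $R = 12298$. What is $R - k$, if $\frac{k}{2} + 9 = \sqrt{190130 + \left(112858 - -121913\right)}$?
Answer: $12316 - 2 \sqrt{424901} \approx 11012.0$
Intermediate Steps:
$k = -18 + 2 \sqrt{424901}$ ($k = -18 + 2 \sqrt{190130 + \left(112858 - -121913\right)} = -18 + 2 \sqrt{190130 + \left(112858 + 121913\right)} = -18 + 2 \sqrt{190130 + 234771} = -18 + 2 \sqrt{424901} \approx 1285.7$)
$R - k = 12298 - \left(-18 + 2 \sqrt{424901}\right) = 12298 + \left(18 - 2 \sqrt{424901}\right) = 12316 - 2 \sqrt{424901}$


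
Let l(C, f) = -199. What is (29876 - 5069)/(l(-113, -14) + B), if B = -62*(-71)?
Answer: 8269/1401 ≈ 5.9022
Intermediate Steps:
B = 4402 (B = -1*(-4402) = 4402)
(29876 - 5069)/(l(-113, -14) + B) = (29876 - 5069)/(-199 + 4402) = 24807/4203 = 24807*(1/4203) = 8269/1401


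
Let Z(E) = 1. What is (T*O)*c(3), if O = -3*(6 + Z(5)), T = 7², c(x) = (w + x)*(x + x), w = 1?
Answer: -24696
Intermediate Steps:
c(x) = 2*x*(1 + x) (c(x) = (1 + x)*(x + x) = (1 + x)*(2*x) = 2*x*(1 + x))
T = 49
O = -21 (O = -3*(6 + 1) = -3*7 = -21)
(T*O)*c(3) = (49*(-21))*(2*3*(1 + 3)) = -2058*3*4 = -1029*24 = -24696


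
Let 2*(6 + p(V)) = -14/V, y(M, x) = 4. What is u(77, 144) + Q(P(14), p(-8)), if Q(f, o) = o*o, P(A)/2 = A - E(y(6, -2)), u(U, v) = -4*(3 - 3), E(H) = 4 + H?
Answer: 1681/64 ≈ 26.266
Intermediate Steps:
p(V) = -6 - 7/V (p(V) = -6 + (-14/V)/2 = -6 - 7/V)
u(U, v) = 0 (u(U, v) = -4*0 = 0)
P(A) = -16 + 2*A (P(A) = 2*(A - (4 + 4)) = 2*(A - 1*8) = 2*(A - 8) = 2*(-8 + A) = -16 + 2*A)
Q(f, o) = o**2
u(77, 144) + Q(P(14), p(-8)) = 0 + (-6 - 7/(-8))**2 = 0 + (-6 - 7*(-1/8))**2 = 0 + (-6 + 7/8)**2 = 0 + (-41/8)**2 = 0 + 1681/64 = 1681/64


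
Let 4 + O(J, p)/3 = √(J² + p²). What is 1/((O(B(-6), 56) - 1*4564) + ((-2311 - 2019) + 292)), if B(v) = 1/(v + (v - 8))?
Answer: -3445600/29669108791 - 60*√1254401/29669108791 ≈ -0.00011840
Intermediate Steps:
B(v) = 1/(-8 + 2*v) (B(v) = 1/(v + (-8 + v)) = 1/(-8 + 2*v))
O(J, p) = -12 + 3*√(J² + p²)
1/((O(B(-6), 56) - 1*4564) + ((-2311 - 2019) + 292)) = 1/(((-12 + 3*√((1/(2*(-4 - 6)))² + 56²)) - 1*4564) + ((-2311 - 2019) + 292)) = 1/(((-12 + 3*√(((½)/(-10))² + 3136)) - 4564) + (-4330 + 292)) = 1/(((-12 + 3*√(((½)*(-⅒))² + 3136)) - 4564) - 4038) = 1/(((-12 + 3*√((-1/20)² + 3136)) - 4564) - 4038) = 1/(((-12 + 3*√(1/400 + 3136)) - 4564) - 4038) = 1/(((-12 + 3*√(1254401/400)) - 4564) - 4038) = 1/(((-12 + 3*(√1254401/20)) - 4564) - 4038) = 1/(((-12 + 3*√1254401/20) - 4564) - 4038) = 1/((-4576 + 3*√1254401/20) - 4038) = 1/(-8614 + 3*√1254401/20)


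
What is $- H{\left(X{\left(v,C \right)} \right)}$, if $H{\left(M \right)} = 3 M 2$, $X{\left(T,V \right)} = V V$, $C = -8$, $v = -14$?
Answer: $-384$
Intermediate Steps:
$X{\left(T,V \right)} = V^{2}$
$H{\left(M \right)} = 6 M$
$- H{\left(X{\left(v,C \right)} \right)} = - 6 \left(-8\right)^{2} = - 6 \cdot 64 = \left(-1\right) 384 = -384$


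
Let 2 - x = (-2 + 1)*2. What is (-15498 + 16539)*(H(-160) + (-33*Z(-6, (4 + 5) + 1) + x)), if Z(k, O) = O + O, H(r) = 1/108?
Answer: -24583909/36 ≈ -6.8289e+5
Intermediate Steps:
H(r) = 1/108
x = 4 (x = 2 - (-2 + 1)*2 = 2 - (-1)*2 = 2 - 1*(-2) = 2 + 2 = 4)
Z(k, O) = 2*O
(-15498 + 16539)*(H(-160) + (-33*Z(-6, (4 + 5) + 1) + x)) = (-15498 + 16539)*(1/108 + (-66*((4 + 5) + 1) + 4)) = 1041*(1/108 + (-66*(9 + 1) + 4)) = 1041*(1/108 + (-66*10 + 4)) = 1041*(1/108 + (-33*20 + 4)) = 1041*(1/108 + (-660 + 4)) = 1041*(1/108 - 656) = 1041*(-70847/108) = -24583909/36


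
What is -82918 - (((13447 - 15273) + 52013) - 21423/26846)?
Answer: -3573315407/26846 ≈ -1.3310e+5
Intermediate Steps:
-82918 - (((13447 - 15273) + 52013) - 21423/26846) = -82918 - ((-1826 + 52013) - 21423/26846) = -82918 - (50187 - 1*21423/26846) = -82918 - (50187 - 21423/26846) = -82918 - 1*1347298779/26846 = -82918 - 1347298779/26846 = -3573315407/26846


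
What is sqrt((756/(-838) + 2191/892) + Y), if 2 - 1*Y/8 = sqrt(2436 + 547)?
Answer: sqrt(613023431777 - 279375135008*sqrt(2983))/186874 ≈ 20.479*I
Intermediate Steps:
Y = 16 - 8*sqrt(2983) (Y = 16 - 8*sqrt(2436 + 547) = 16 - 8*sqrt(2983) ≈ -420.93)
sqrt((756/(-838) + 2191/892) + Y) = sqrt((756/(-838) + 2191/892) + (16 - 8*sqrt(2983))) = sqrt((756*(-1/838) + 2191*(1/892)) + (16 - 8*sqrt(2983))) = sqrt((-378/419 + 2191/892) + (16 - 8*sqrt(2983))) = sqrt(580853/373748 + (16 - 8*sqrt(2983))) = sqrt(6560821/373748 - 8*sqrt(2983))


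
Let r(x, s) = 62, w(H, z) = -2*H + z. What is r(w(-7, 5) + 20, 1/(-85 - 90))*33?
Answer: 2046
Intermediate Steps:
w(H, z) = z - 2*H
r(w(-7, 5) + 20, 1/(-85 - 90))*33 = 62*33 = 2046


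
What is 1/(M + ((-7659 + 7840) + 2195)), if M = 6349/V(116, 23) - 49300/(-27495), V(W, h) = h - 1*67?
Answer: 241956/540408145 ≈ 0.00044773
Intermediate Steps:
V(W, h) = -67 + h (V(W, h) = h - 67 = -67 + h)
M = -34479311/241956 (M = 6349/(-67 + 23) - 49300/(-27495) = 6349/(-44) - 49300*(-1/27495) = 6349*(-1/44) + 9860/5499 = -6349/44 + 9860/5499 = -34479311/241956 ≈ -142.50)
1/(M + ((-7659 + 7840) + 2195)) = 1/(-34479311/241956 + ((-7659 + 7840) + 2195)) = 1/(-34479311/241956 + (181 + 2195)) = 1/(-34479311/241956 + 2376) = 1/(540408145/241956) = 241956/540408145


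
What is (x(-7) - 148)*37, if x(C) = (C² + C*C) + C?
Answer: -2109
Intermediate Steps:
x(C) = C + 2*C² (x(C) = (C² + C²) + C = 2*C² + C = C + 2*C²)
(x(-7) - 148)*37 = (-7*(1 + 2*(-7)) - 148)*37 = (-7*(1 - 14) - 148)*37 = (-7*(-13) - 148)*37 = (91 - 148)*37 = -57*37 = -2109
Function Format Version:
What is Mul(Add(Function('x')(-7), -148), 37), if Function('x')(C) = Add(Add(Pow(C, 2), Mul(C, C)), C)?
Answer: -2109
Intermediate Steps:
Function('x')(C) = Add(C, Mul(2, Pow(C, 2))) (Function('x')(C) = Add(Add(Pow(C, 2), Pow(C, 2)), C) = Add(Mul(2, Pow(C, 2)), C) = Add(C, Mul(2, Pow(C, 2))))
Mul(Add(Function('x')(-7), -148), 37) = Mul(Add(Mul(-7, Add(1, Mul(2, -7))), -148), 37) = Mul(Add(Mul(-7, Add(1, -14)), -148), 37) = Mul(Add(Mul(-7, -13), -148), 37) = Mul(Add(91, -148), 37) = Mul(-57, 37) = -2109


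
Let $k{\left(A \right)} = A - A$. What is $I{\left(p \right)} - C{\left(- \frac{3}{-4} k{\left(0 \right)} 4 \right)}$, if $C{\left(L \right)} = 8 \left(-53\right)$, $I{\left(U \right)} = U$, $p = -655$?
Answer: $-231$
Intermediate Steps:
$k{\left(A \right)} = 0$
$C{\left(L \right)} = -424$
$I{\left(p \right)} - C{\left(- \frac{3}{-4} k{\left(0 \right)} 4 \right)} = -655 - -424 = -655 + 424 = -231$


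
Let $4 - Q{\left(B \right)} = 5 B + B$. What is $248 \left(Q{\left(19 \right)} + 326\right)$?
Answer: $53568$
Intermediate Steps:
$Q{\left(B \right)} = 4 - 6 B$ ($Q{\left(B \right)} = 4 - \left(5 B + B\right) = 4 - 6 B$)
$248 \left(Q{\left(19 \right)} + 326\right) = 248 \left(\left(4 - 114\right) + 326\right) = 248 \left(-110 + 326\right) = 248 \cdot 216 = 53568$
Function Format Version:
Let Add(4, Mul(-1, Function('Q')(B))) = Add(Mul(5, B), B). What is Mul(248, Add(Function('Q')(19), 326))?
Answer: 53568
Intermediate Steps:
Function('Q')(B) = Add(4, Mul(-6, B)) (Function('Q')(B) = Add(4, Mul(-1, Add(Mul(5, B), B))) = Add(4, Mul(-1, Mul(6, B))) = Add(4, Mul(-6, B)))
Mul(248, Add(Function('Q')(19), 326)) = Mul(248, Add(Add(4, Mul(-6, 19)), 326)) = Mul(248, Add(Add(4, -114), 326)) = Mul(248, Add(-110, 326)) = Mul(248, 216) = 53568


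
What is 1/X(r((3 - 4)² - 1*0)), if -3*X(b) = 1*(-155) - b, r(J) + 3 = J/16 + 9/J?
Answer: 16/859 ≈ 0.018626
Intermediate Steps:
r(J) = -3 + 9/J + J/16 (r(J) = -3 + (J/16 + 9/J) = -3 + (9/J + J/16) = -3 + 9/J + J/16)
X(b) = 155/3 + b/3 (X(b) = -(1*(-155) - b)/3 = -(-155 - b)/3 = 155/3 + b/3)
1/X(r((3 - 4)² - 1*0)) = 1/(155/3 + (-3 + 9/((3 - 4)² - 1*0) + ((3 - 4)² - 1*0)/16)/3) = 1/(155/3 + (-3 + 9/((-1)² + 0) + ((-1)² + 0)/16)/3) = 1/(155/3 + (-3 + 9/(1 + 0) + (1 + 0)/16)/3) = 1/(155/3 + (-3 + 9/1 + (1/16)*1)/3) = 1/(155/3 + (-3 + 9*1 + 1/16)/3) = 1/(155/3 + (-3 + 9 + 1/16)/3) = 1/(155/3 + (⅓)*(97/16)) = 1/(155/3 + 97/48) = 1/(859/16) = 16/859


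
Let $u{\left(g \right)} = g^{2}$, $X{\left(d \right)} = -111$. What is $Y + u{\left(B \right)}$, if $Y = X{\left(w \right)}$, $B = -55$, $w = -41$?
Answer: $2914$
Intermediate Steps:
$Y = -111$
$Y + u{\left(B \right)} = -111 + \left(-55\right)^{2} = -111 + 3025 = 2914$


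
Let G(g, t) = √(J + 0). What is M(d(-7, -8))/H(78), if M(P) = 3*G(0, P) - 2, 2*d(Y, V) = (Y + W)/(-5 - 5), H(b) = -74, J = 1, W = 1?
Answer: -1/74 ≈ -0.013514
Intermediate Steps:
d(Y, V) = -1/20 - Y/20 (d(Y, V) = ((Y + 1)/(-5 - 5))/2 = ((1 + Y)/(-10))/2 = ((1 + Y)*(-⅒))/2 = (-⅒ - Y/10)/2 = -1/20 - Y/20)
G(g, t) = 1 (G(g, t) = √(1 + 0) = √1 = 1)
M(P) = 1 (M(P) = 3*1 - 2 = 3 - 2 = 1)
M(d(-7, -8))/H(78) = 1/(-74) = 1*(-1/74) = -1/74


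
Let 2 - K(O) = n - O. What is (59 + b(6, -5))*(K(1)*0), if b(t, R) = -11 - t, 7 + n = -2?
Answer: 0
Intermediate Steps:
n = -9 (n = -7 - 2 = -9)
K(O) = 11 + O (K(O) = 2 - (-9 - O) = 2 + (9 + O) = 11 + O)
(59 + b(6, -5))*(K(1)*0) = (59 + (-11 - 1*6))*((11 + 1)*0) = (59 + (-11 - 6))*(12*0) = (59 - 17)*0 = 42*0 = 0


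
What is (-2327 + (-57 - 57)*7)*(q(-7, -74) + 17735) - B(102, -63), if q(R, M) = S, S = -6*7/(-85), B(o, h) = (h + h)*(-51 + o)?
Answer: -942088883/17 ≈ -5.5417e+7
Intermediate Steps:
B(o, h) = 2*h*(-51 + o) (B(o, h) = (2*h)*(-51 + o) = 2*h*(-51 + o))
S = 42/85 (S = -42*(-1/85) = 42/85 ≈ 0.49412)
q(R, M) = 42/85
(-2327 + (-57 - 57)*7)*(q(-7, -74) + 17735) - B(102, -63) = (-2327 + (-57 - 57)*7)*(42/85 + 17735) - 2*(-63)*(-51 + 102) = (-2327 - 114*7)*(1507517/85) - 2*(-63)*51 = (-2327 - 798)*(1507517/85) - 1*(-6426) = -3125*1507517/85 + 6426 = -942198125/17 + 6426 = -942088883/17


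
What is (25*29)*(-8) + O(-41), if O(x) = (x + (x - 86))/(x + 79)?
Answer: -110284/19 ≈ -5804.4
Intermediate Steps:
O(x) = (-86 + 2*x)/(79 + x) (O(x) = (x + (-86 + x))/(79 + x) = (-86 + 2*x)/(79 + x))
(25*29)*(-8) + O(-41) = (25*29)*(-8) + 2*(-43 - 41)/(79 - 41) = 725*(-8) + 2*(-84)/38 = -5800 + 2*(1/38)*(-84) = -5800 - 84/19 = -110284/19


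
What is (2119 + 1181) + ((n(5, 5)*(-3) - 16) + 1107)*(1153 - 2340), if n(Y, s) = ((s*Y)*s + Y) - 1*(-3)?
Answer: -818104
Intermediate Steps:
n(Y, s) = 3 + Y + Y*s² (n(Y, s) = ((Y*s)*s + Y) + 3 = (Y*s² + Y) + 3 = (Y + Y*s²) + 3 = 3 + Y + Y*s²)
(2119 + 1181) + ((n(5, 5)*(-3) - 16) + 1107)*(1153 - 2340) = (2119 + 1181) + (((3 + 5 + 5*5²)*(-3) - 16) + 1107)*(1153 - 2340) = 3300 + (((3 + 5 + 5*25)*(-3) - 16) + 1107)*(-1187) = 3300 + (((3 + 5 + 125)*(-3) - 16) + 1107)*(-1187) = 3300 + ((133*(-3) - 16) + 1107)*(-1187) = 3300 + ((-399 - 16) + 1107)*(-1187) = 3300 + (-415 + 1107)*(-1187) = 3300 + 692*(-1187) = 3300 - 821404 = -818104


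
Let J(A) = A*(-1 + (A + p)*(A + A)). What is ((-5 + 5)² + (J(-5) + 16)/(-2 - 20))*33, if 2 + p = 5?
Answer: 237/2 ≈ 118.50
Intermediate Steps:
p = 3 (p = -2 + 5 = 3)
J(A) = A*(-1 + 2*A*(3 + A)) (J(A) = A*(-1 + (A + 3)*(A + A)) = A*(-1 + (3 + A)*(2*A)) = A*(-1 + 2*A*(3 + A)))
((-5 + 5)² + (J(-5) + 16)/(-2 - 20))*33 = ((-5 + 5)² + (-5*(-1 + 2*(-5)² + 6*(-5)) + 16)/(-2 - 20))*33 = (0² + (-5*(-1 + 2*25 - 30) + 16)/(-22))*33 = (0 + (-5*(-1 + 50 - 30) + 16)*(-1/22))*33 = (0 + (-5*19 + 16)*(-1/22))*33 = (0 + (-95 + 16)*(-1/22))*33 = (0 - 79*(-1/22))*33 = (0 + 79/22)*33 = (79/22)*33 = 237/2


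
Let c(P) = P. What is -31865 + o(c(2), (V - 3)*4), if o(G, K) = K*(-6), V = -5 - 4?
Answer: -31577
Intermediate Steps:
V = -9
o(G, K) = -6*K
-31865 + o(c(2), (V - 3)*4) = -31865 - 6*(-9 - 3)*4 = -31865 - (-72)*4 = -31865 - 6*(-48) = -31865 + 288 = -31577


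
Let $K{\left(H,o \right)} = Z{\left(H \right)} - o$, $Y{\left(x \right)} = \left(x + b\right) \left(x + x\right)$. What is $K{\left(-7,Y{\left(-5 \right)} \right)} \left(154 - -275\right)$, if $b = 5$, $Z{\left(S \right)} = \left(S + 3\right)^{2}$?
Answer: $6864$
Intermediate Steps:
$Z{\left(S \right)} = \left(3 + S\right)^{2}$
$Y{\left(x \right)} = 2 x \left(5 + x\right)$ ($Y{\left(x \right)} = \left(x + 5\right) \left(x + x\right) = \left(5 + x\right) 2 x = 2 x \left(5 + x\right)$)
$K{\left(H,o \right)} = \left(3 + H\right)^{2} - o$
$K{\left(-7,Y{\left(-5 \right)} \right)} \left(154 - -275\right) = \left(\left(3 - 7\right)^{2} - 2 \left(-5\right) \left(5 - 5\right)\right) \left(154 - -275\right) = \left(\left(-4\right)^{2} - 2 \left(-5\right) 0\right) \left(154 + 275\right) = \left(16 - 0\right) 429 = \left(16 + 0\right) 429 = 16 \cdot 429 = 6864$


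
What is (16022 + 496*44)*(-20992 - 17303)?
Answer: -1449312570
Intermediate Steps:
(16022 + 496*44)*(-20992 - 17303) = (16022 + 21824)*(-38295) = 37846*(-38295) = -1449312570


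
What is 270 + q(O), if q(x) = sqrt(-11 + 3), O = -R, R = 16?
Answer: 270 + 2*I*sqrt(2) ≈ 270.0 + 2.8284*I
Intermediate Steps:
O = -16 (O = -1*16 = -16)
q(x) = 2*I*sqrt(2) (q(x) = sqrt(-8) = 2*I*sqrt(2))
270 + q(O) = 270 + 2*I*sqrt(2)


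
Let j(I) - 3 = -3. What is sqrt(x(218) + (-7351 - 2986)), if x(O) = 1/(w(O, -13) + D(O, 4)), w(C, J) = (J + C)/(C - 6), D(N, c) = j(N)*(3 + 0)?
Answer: I*sqrt(434368965)/205 ≈ 101.67*I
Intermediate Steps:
j(I) = 0 (j(I) = 3 - 3 = 0)
D(N, c) = 0 (D(N, c) = 0*(3 + 0) = 0*3 = 0)
w(C, J) = (C + J)/(-6 + C)
x(O) = (-6 + O)/(-13 + O) (x(O) = 1/((O - 13)/(-6 + O) + 0) = 1/((-13 + O)/(-6 + O) + 0) = 1/((-13 + O)/(-6 + O)) = (-6 + O)/(-13 + O))
sqrt(x(218) + (-7351 - 2986)) = sqrt((-6 + 218)/(-13 + 218) + (-7351 - 2986)) = sqrt(212/205 - 10337) = sqrt(-2118873/205) = I*sqrt(434368965)/205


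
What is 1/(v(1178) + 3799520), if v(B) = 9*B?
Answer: 1/3810122 ≈ 2.6246e-7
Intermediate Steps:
1/(v(1178) + 3799520) = 1/(9*1178 + 3799520) = 1/(10602 + 3799520) = 1/3810122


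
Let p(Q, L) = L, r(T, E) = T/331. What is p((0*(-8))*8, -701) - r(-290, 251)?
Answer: -231741/331 ≈ -700.12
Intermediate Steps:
r(T, E) = T/331 (r(T, E) = T*(1/331) = T/331)
p((0*(-8))*8, -701) - r(-290, 251) = -701 - (-290)/331 = -701 - 1*(-290/331) = -701 + 290/331 = -231741/331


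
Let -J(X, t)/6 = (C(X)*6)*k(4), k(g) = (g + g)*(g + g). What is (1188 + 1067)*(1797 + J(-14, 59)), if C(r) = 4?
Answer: -16729845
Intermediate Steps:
k(g) = 4*g**2 (k(g) = (2*g)*(2*g) = 4*g**2)
J(X, t) = -9216 (J(X, t) = -6*4*6*4*4**2 = -144*4*16 = -144*64 = -6*1536 = -9216)
(1188 + 1067)*(1797 + J(-14, 59)) = (1188 + 1067)*(1797 - 9216) = 2255*(-7419) = -16729845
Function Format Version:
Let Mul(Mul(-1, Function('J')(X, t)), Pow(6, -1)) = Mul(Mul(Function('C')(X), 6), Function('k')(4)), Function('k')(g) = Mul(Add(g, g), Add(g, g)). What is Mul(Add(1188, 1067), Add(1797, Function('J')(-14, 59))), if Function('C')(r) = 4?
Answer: -16729845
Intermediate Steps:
Function('k')(g) = Mul(4, Pow(g, 2)) (Function('k')(g) = Mul(Mul(2, g), Mul(2, g)) = Mul(4, Pow(g, 2)))
Function('J')(X, t) = -9216 (Function('J')(X, t) = Mul(-6, Mul(Mul(4, 6), Mul(4, Pow(4, 2)))) = Mul(-6, Mul(24, Mul(4, 16))) = Mul(-6, Mul(24, 64)) = Mul(-6, 1536) = -9216)
Mul(Add(1188, 1067), Add(1797, Function('J')(-14, 59))) = Mul(Add(1188, 1067), Add(1797, -9216)) = Mul(2255, -7419) = -16729845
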